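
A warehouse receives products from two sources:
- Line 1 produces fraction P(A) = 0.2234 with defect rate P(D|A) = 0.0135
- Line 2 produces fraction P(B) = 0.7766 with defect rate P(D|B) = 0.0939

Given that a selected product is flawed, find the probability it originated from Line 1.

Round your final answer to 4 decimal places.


Let A = from Line 1, D = flawed

Given:
- P(A) = 0.2234, P(B) = 0.7766
- P(D|A) = 0.0135, P(D|B) = 0.0939

Step 1: Find P(D)
P(D) = P(D|A)P(A) + P(D|B)P(B)
     = 0.0135 × 0.2234 + 0.0939 × 0.7766
     = 0.00301590 + 0.07292274
     = 0.07593864

Step 2: Apply Bayes' theorem
P(A|D) = P(D|A)P(A) / P(D)
       = 0.00301590 / 0.07593864
       = 0.0397


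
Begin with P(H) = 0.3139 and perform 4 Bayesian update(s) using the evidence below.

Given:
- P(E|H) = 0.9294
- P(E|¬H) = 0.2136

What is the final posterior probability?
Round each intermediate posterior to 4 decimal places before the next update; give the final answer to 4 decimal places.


Sequential Bayesian updating:

Initial prior: P(H) = 0.3139

Update 1:
  P(E) = 0.9294 × 0.3139 + 0.2136 × 0.6861 = 0.29173866 + 0.14655096 = 0.43828962
  P(H|E) = 0.29173866 / 0.43828962 = 0.6656

Update 2:
  P(E) = 0.9294 × 0.6656 + 0.2136 × 0.3344 = 0.61860864 + 0.07142784 = 0.69003648
  P(H|E) = 0.61860864 / 0.69003648 = 0.8965

Update 3:
  P(E) = 0.9294 × 0.8965 + 0.2136 × 0.1035 = 0.83320710 + 0.02210760 = 0.85531470
  P(H|E) = 0.83320710 / 0.85531470 = 0.9742

Update 4:
  P(E) = 0.9294 × 0.9742 + 0.2136 × 0.0258 = 0.90542148 + 0.00551088 = 0.91093236
  P(H|E) = 0.90542148 / 0.91093236 = 0.9940

Final posterior: 0.9940


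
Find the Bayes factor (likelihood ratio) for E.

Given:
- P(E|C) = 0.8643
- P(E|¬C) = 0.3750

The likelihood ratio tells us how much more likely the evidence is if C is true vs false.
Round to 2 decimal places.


Likelihood Ratio (LR) = P(E|C) / P(E|¬C)

LR = 0.8643 / 0.3750
   = 2.30

The evidence is 2.30 times more likely if C is true than if C is false.
Because LR exceeds 1, E is evidence for C.


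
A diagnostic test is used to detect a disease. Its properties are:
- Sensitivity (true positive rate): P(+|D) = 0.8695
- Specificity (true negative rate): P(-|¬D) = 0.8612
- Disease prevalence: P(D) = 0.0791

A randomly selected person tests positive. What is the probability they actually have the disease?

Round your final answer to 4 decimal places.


Let D = has disease, + = positive test

Given:
- P(D) = 0.0791 (prevalence)
- P(+|D) = 0.8695 (sensitivity)
- P(-|¬D) = 0.8612 (specificity)
- P(+|¬D) = 0.1388 (false positive rate = 1 - specificity)

Step 1: Find P(+)
P(+) = P(+|D)P(D) + P(+|¬D)P(¬D)
     = 0.8695 × 0.0791 + 0.1388 × 0.9209
     = 0.06877745 + 0.12782092
     = 0.19659837

Step 2: Apply Bayes' theorem for P(D|+)
P(D|+) = P(+|D)P(D) / P(+)
       = 0.06877745 / 0.19659837
       = 0.3498


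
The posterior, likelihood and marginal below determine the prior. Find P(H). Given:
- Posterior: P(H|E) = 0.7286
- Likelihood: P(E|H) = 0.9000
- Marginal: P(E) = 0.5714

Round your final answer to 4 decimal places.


From Bayes' theorem: P(H|E) = P(E|H) × P(H) / P(E)

Rearranging for P(H):
P(H) = P(H|E) × P(E) / P(E|H)
     = 0.7286 × 0.5714 / 0.9000
     = 0.41632204 / 0.9000
     = 0.4626


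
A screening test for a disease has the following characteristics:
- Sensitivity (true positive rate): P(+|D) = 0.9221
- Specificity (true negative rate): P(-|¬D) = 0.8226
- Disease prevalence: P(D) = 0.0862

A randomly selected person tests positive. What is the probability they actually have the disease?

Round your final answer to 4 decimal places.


Let D = has disease, + = positive test

Given:
- P(D) = 0.0862 (prevalence)
- P(+|D) = 0.9221 (sensitivity)
- P(-|¬D) = 0.8226 (specificity)
- P(+|¬D) = 0.1774 (false positive rate = 1 - specificity)

Step 1: Find P(+)
P(+) = P(+|D)P(D) + P(+|¬D)P(¬D)
     = 0.9221 × 0.0862 + 0.1774 × 0.9138
     = 0.07948502 + 0.16210812
     = 0.24159314

Step 2: Apply Bayes' theorem for P(D|+)
P(D|+) = P(+|D)P(D) / P(+)
       = 0.07948502 / 0.24159314
       = 0.3290


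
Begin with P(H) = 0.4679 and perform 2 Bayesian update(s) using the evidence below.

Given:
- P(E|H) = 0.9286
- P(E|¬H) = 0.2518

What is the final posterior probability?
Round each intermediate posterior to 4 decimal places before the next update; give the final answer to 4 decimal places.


Sequential Bayesian updating:

Initial prior: P(H) = 0.4679

Update 1:
  P(E) = 0.9286 × 0.4679 + 0.2518 × 0.5321 = 0.43449194 + 0.13398278 = 0.56847472
  P(H|E) = 0.43449194 / 0.56847472 = 0.7643

Update 2:
  P(E) = 0.9286 × 0.7643 + 0.2518 × 0.2357 = 0.70972898 + 0.05934926 = 0.76907824
  P(H|E) = 0.70972898 / 0.76907824 = 0.9228

Final posterior: 0.9228


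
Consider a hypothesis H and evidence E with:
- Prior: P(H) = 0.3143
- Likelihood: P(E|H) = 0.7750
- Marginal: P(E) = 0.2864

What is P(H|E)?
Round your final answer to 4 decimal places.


Using Bayes' theorem:

P(H|E) = P(E|H) × P(H) / P(E)
       = 0.7750 × 0.3143 / 0.2864
       = 0.24358250 / 0.2864
       = 0.8505

The evidence strengthens our belief in H.
Prior: 0.3143 → Posterior: 0.8505


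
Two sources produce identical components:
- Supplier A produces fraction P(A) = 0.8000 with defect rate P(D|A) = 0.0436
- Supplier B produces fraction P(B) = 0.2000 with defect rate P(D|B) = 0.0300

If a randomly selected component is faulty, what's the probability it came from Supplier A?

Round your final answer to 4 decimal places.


Let A = from Supplier A, D = faulty

Given:
- P(A) = 0.8000, P(B) = 0.2000
- P(D|A) = 0.0436, P(D|B) = 0.0300

Step 1: Find P(D)
P(D) = P(D|A)P(A) + P(D|B)P(B)
     = 0.0436 × 0.8000 + 0.0300 × 0.2000
     = 0.03488000 + 0.00600000
     = 0.04088000

Step 2: Apply Bayes' theorem
P(A|D) = P(D|A)P(A) / P(D)
       = 0.03488000 / 0.04088000
       = 0.8532


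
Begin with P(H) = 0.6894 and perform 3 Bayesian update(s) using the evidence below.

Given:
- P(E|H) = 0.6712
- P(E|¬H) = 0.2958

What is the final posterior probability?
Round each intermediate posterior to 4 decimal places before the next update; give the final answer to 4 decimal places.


Sequential Bayesian updating:

Initial prior: P(H) = 0.6894

Update 1:
  P(E) = 0.6712 × 0.6894 + 0.2958 × 0.3106 = 0.46272528 + 0.09187548 = 0.55460076
  P(H|E) = 0.46272528 / 0.55460076 = 0.8343

Update 2:
  P(E) = 0.6712 × 0.8343 + 0.2958 × 0.1657 = 0.55998216 + 0.04901406 = 0.60899622
  P(H|E) = 0.55998216 / 0.60899622 = 0.9195

Update 3:
  P(E) = 0.6712 × 0.9195 + 0.2958 × 0.0805 = 0.61716840 + 0.02381190 = 0.64098030
  P(H|E) = 0.61716840 / 0.64098030 = 0.9629

Final posterior: 0.9629


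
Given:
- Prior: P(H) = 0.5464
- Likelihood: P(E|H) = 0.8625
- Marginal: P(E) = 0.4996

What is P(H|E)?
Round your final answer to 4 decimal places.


Using Bayes' theorem:

P(H|E) = P(E|H) × P(H) / P(E)
       = 0.8625 × 0.5464 / 0.4996
       = 0.47127000 / 0.4996
       = 0.9433

The evidence strengthens our belief in H.
Prior: 0.5464 → Posterior: 0.9433


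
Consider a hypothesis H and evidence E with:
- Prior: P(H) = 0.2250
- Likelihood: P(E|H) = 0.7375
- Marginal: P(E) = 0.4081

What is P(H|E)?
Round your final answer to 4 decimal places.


Using Bayes' theorem:

P(H|E) = P(E|H) × P(H) / P(E)
       = 0.7375 × 0.2250 / 0.4081
       = 0.16593750 / 0.4081
       = 0.4066

The evidence strengthens our belief in H.
Prior: 0.2250 → Posterior: 0.4066


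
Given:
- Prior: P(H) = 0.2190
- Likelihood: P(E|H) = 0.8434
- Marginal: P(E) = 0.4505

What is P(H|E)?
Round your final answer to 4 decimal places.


Using Bayes' theorem:

P(H|E) = P(E|H) × P(H) / P(E)
       = 0.8434 × 0.2190 / 0.4505
       = 0.18470460 / 0.4505
       = 0.4100

The evidence strengthens our belief in H.
Prior: 0.2190 → Posterior: 0.4100


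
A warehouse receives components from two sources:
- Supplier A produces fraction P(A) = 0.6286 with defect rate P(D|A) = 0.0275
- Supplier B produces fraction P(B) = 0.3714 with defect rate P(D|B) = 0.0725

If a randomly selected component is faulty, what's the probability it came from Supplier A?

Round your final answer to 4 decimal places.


Let A = from Supplier A, D = faulty

Given:
- P(A) = 0.6286, P(B) = 0.3714
- P(D|A) = 0.0275, P(D|B) = 0.0725

Step 1: Find P(D)
P(D) = P(D|A)P(A) + P(D|B)P(B)
     = 0.0275 × 0.6286 + 0.0725 × 0.3714
     = 0.01728650 + 0.02692650
     = 0.04421300

Step 2: Apply Bayes' theorem
P(A|D) = P(D|A)P(A) / P(D)
       = 0.01728650 / 0.04421300
       = 0.3910


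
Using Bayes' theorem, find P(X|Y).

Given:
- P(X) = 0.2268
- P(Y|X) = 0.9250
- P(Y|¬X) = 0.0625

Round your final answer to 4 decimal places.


Bayes' theorem: P(X|Y) = P(Y|X) × P(X) / P(Y)

Step 1: Calculate P(Y) using law of total probability
P(Y) = P(Y|X)P(X) + P(Y|¬X)P(¬X)
     = 0.9250 × 0.2268 + 0.0625 × 0.7732
     = 0.20979000 + 0.04832500
     = 0.25811500

Step 2: Apply Bayes' theorem
P(X|Y) = P(Y|X) × P(X) / P(Y)
       = 0.20979000 / 0.25811500
       = 0.8128


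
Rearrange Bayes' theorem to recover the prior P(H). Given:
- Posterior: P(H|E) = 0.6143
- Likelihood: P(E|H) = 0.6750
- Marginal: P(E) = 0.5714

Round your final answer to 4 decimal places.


From Bayes' theorem: P(H|E) = P(E|H) × P(H) / P(E)

Rearranging for P(H):
P(H) = P(H|E) × P(E) / P(E|H)
     = 0.6143 × 0.5714 / 0.6750
     = 0.35101102 / 0.6750
     = 0.5200


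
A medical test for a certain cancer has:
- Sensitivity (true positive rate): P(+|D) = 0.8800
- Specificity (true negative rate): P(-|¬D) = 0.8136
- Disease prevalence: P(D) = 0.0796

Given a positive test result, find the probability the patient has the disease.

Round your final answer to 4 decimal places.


Let D = has disease, + = positive test

Given:
- P(D) = 0.0796 (prevalence)
- P(+|D) = 0.8800 (sensitivity)
- P(-|¬D) = 0.8136 (specificity)
- P(+|¬D) = 0.1864 (false positive rate = 1 - specificity)

Step 1: Find P(+)
P(+) = P(+|D)P(D) + P(+|¬D)P(¬D)
     = 0.8800 × 0.0796 + 0.1864 × 0.9204
     = 0.07004800 + 0.17156256
     = 0.24161056

Step 2: Apply Bayes' theorem for P(D|+)
P(D|+) = P(+|D)P(D) / P(+)
       = 0.07004800 / 0.24161056
       = 0.2899


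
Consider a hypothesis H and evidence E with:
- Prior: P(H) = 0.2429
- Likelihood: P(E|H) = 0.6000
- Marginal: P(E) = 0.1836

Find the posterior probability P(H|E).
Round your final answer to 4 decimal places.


Using Bayes' theorem:

P(H|E) = P(E|H) × P(H) / P(E)
       = 0.6000 × 0.2429 / 0.1836
       = 0.14574000 / 0.1836
       = 0.7938

The evidence strengthens our belief in H.
Prior: 0.2429 → Posterior: 0.7938


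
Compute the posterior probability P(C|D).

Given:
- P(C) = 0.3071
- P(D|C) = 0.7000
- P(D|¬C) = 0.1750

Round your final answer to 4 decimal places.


Bayes' theorem: P(C|D) = P(D|C) × P(C) / P(D)

Step 1: Calculate P(D) using law of total probability
P(D) = P(D|C)P(C) + P(D|¬C)P(¬C)
     = 0.7000 × 0.3071 + 0.1750 × 0.6929
     = 0.21497000 + 0.12125750
     = 0.33622750

Step 2: Apply Bayes' theorem
P(C|D) = P(D|C) × P(C) / P(D)
       = 0.21497000 / 0.33622750
       = 0.6394


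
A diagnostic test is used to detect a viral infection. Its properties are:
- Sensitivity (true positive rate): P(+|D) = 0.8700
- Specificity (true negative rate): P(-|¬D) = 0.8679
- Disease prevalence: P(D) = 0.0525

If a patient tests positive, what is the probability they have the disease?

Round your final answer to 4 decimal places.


Let D = has disease, + = positive test

Given:
- P(D) = 0.0525 (prevalence)
- P(+|D) = 0.8700 (sensitivity)
- P(-|¬D) = 0.8679 (specificity)
- P(+|¬D) = 0.1321 (false positive rate = 1 - specificity)

Step 1: Find P(+)
P(+) = P(+|D)P(D) + P(+|¬D)P(¬D)
     = 0.8700 × 0.0525 + 0.1321 × 0.9475
     = 0.04567500 + 0.12516475
     = 0.17083975

Step 2: Apply Bayes' theorem for P(D|+)
P(D|+) = P(+|D)P(D) / P(+)
       = 0.04567500 / 0.17083975
       = 0.2674


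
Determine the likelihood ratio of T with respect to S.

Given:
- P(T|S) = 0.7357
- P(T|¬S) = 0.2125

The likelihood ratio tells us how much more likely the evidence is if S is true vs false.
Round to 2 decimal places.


Likelihood Ratio (LR) = P(T|S) / P(T|¬S)

LR = 0.7357 / 0.2125
   = 3.46

The evidence is 3.46 times more likely if S is true than if S is false.
Since LR > 1, the evidence supports S over ¬S.


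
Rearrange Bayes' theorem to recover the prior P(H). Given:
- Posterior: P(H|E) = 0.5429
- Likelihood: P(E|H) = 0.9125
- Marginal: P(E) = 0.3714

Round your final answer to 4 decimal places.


From Bayes' theorem: P(H|E) = P(E|H) × P(H) / P(E)

Rearranging for P(H):
P(H) = P(H|E) × P(E) / P(E|H)
     = 0.5429 × 0.3714 / 0.9125
     = 0.20163306 / 0.9125
     = 0.2210


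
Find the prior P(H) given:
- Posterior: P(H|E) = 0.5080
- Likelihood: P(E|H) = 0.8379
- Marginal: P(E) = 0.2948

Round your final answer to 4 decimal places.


From Bayes' theorem: P(H|E) = P(E|H) × P(H) / P(E)

Rearranging for P(H):
P(H) = P(H|E) × P(E) / P(E|H)
     = 0.5080 × 0.2948 / 0.8379
     = 0.14975840 / 0.8379
     = 0.1787


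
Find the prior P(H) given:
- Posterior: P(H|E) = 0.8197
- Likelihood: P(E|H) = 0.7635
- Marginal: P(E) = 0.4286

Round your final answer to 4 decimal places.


From Bayes' theorem: P(H|E) = P(E|H) × P(H) / P(E)

Rearranging for P(H):
P(H) = P(H|E) × P(E) / P(E|H)
     = 0.8197 × 0.4286 / 0.7635
     = 0.35132342 / 0.7635
     = 0.4601


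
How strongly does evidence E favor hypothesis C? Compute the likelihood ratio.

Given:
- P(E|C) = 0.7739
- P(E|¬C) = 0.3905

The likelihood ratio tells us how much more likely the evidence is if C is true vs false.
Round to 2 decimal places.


Likelihood Ratio (LR) = P(E|C) / P(E|¬C)

LR = 0.7739 / 0.3905
   = 1.98

The evidence is 1.98 times more likely if C is true than if C is false.
Because LR exceeds 1, E is evidence for C.


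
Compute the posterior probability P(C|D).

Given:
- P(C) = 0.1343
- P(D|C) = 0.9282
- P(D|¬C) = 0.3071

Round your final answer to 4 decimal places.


Bayes' theorem: P(C|D) = P(D|C) × P(C) / P(D)

Step 1: Calculate P(D) using law of total probability
P(D) = P(D|C)P(C) + P(D|¬C)P(¬C)
     = 0.9282 × 0.1343 + 0.3071 × 0.8657
     = 0.12465726 + 0.26585647
     = 0.39051373

Step 2: Apply Bayes' theorem
P(C|D) = P(D|C) × P(C) / P(D)
       = 0.12465726 / 0.39051373
       = 0.3192


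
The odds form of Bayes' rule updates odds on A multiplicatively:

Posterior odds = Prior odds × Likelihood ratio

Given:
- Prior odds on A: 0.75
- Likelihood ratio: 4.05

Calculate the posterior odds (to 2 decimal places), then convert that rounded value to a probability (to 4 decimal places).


Step 1: Calculate posterior odds
Posterior odds = Prior odds × LR
               = 0.75 × 4.05
               = 3.04

Step 2: Convert to probability
P(A|E) = Posterior odds / (1 + Posterior odds)
       = 3.04 / (1 + 3.04)
       = 3.04 / 4.04
       = 0.7525

The evidence increased P(A) from 0.4286 to 0.7525.


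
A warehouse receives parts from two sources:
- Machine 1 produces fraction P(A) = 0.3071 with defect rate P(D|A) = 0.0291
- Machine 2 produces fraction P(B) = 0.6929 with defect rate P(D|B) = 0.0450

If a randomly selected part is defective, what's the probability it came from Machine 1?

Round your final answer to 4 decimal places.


Let A = from Machine 1, D = defective

Given:
- P(A) = 0.3071, P(B) = 0.6929
- P(D|A) = 0.0291, P(D|B) = 0.0450

Step 1: Find P(D)
P(D) = P(D|A)P(A) + P(D|B)P(B)
     = 0.0291 × 0.3071 + 0.0450 × 0.6929
     = 0.00893661 + 0.03118050
     = 0.04011711

Step 2: Apply Bayes' theorem
P(A|D) = P(D|A)P(A) / P(D)
       = 0.00893661 / 0.04011711
       = 0.2228


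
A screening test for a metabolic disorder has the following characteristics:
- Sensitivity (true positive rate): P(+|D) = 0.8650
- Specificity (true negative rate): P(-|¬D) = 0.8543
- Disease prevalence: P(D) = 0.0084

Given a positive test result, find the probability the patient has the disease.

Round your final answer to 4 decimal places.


Let D = has disease, + = positive test

Given:
- P(D) = 0.0084 (prevalence)
- P(+|D) = 0.8650 (sensitivity)
- P(-|¬D) = 0.8543 (specificity)
- P(+|¬D) = 0.1457 (false positive rate = 1 - specificity)

Step 1: Find P(+)
P(+) = P(+|D)P(D) + P(+|¬D)P(¬D)
     = 0.8650 × 0.0084 + 0.1457 × 0.9916
     = 0.00726600 + 0.14447612
     = 0.15174212

Step 2: Apply Bayes' theorem for P(D|+)
P(D|+) = P(+|D)P(D) / P(+)
       = 0.00726600 / 0.15174212
       = 0.0479


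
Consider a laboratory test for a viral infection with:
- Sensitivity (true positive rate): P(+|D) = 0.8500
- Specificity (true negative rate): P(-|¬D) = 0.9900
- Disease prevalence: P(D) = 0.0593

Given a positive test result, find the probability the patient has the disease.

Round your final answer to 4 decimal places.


Let D = has disease, + = positive test

Given:
- P(D) = 0.0593 (prevalence)
- P(+|D) = 0.8500 (sensitivity)
- P(-|¬D) = 0.9900 (specificity)
- P(+|¬D) = 0.0100 (false positive rate = 1 - specificity)

Step 1: Find P(+)
P(+) = P(+|D)P(D) + P(+|¬D)P(¬D)
     = 0.8500 × 0.0593 + 0.0100 × 0.9407
     = 0.05040500 + 0.00940700
     = 0.05981200

Step 2: Apply Bayes' theorem for P(D|+)
P(D|+) = P(+|D)P(D) / P(+)
       = 0.05040500 / 0.05981200
       = 0.8427


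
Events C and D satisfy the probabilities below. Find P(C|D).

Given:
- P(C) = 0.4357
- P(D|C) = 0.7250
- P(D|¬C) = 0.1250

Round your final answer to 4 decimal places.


Bayes' theorem: P(C|D) = P(D|C) × P(C) / P(D)

Step 1: Calculate P(D) using law of total probability
P(D) = P(D|C)P(C) + P(D|¬C)P(¬C)
     = 0.7250 × 0.4357 + 0.1250 × 0.5643
     = 0.31588250 + 0.07053750
     = 0.38642000

Step 2: Apply Bayes' theorem
P(C|D) = P(D|C) × P(C) / P(D)
       = 0.31588250 / 0.38642000
       = 0.8175


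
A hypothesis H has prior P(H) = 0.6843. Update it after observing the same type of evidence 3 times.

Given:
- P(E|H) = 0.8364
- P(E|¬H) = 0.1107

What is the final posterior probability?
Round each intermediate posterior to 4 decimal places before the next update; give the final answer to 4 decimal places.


Sequential Bayesian updating:

Initial prior: P(H) = 0.6843

Update 1:
  P(E) = 0.8364 × 0.6843 + 0.1107 × 0.3157 = 0.57234852 + 0.03494799 = 0.60729651
  P(H|E) = 0.57234852 / 0.60729651 = 0.9425

Update 2:
  P(E) = 0.8364 × 0.9425 + 0.1107 × 0.0575 = 0.78830700 + 0.00636525 = 0.79467225
  P(H|E) = 0.78830700 / 0.79467225 = 0.9920

Update 3:
  P(E) = 0.8364 × 0.9920 + 0.1107 × 0.0080 = 0.82970880 + 0.00088560 = 0.83059440
  P(H|E) = 0.82970880 / 0.83059440 = 0.9989

Final posterior: 0.9989


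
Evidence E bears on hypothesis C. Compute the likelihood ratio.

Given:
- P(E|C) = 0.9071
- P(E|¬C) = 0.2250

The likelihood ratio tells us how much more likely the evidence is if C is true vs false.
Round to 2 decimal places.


Likelihood Ratio (LR) = P(E|C) / P(E|¬C)

LR = 0.9071 / 0.2250
   = 4.03

The evidence is 4.03 times more likely if C is true than if C is false.
LR > 1, so observing E raises the odds in favor of C.


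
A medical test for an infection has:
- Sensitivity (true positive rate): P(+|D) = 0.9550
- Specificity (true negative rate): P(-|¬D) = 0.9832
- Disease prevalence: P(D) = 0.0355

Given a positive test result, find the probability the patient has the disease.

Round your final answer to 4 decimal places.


Let D = has disease, + = positive test

Given:
- P(D) = 0.0355 (prevalence)
- P(+|D) = 0.9550 (sensitivity)
- P(-|¬D) = 0.9832 (specificity)
- P(+|¬D) = 0.0168 (false positive rate = 1 - specificity)

Step 1: Find P(+)
P(+) = P(+|D)P(D) + P(+|¬D)P(¬D)
     = 0.9550 × 0.0355 + 0.0168 × 0.9645
     = 0.03390250 + 0.01620360
     = 0.05010610

Step 2: Apply Bayes' theorem for P(D|+)
P(D|+) = P(+|D)P(D) / P(+)
       = 0.03390250 / 0.05010610
       = 0.6766


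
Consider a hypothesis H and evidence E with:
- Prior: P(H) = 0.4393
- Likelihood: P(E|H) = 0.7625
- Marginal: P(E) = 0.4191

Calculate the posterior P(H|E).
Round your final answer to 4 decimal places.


Using Bayes' theorem:

P(H|E) = P(E|H) × P(H) / P(E)
       = 0.7625 × 0.4393 / 0.4191
       = 0.33496625 / 0.4191
       = 0.7993

The evidence strengthens our belief in H.
Prior: 0.4393 → Posterior: 0.7993


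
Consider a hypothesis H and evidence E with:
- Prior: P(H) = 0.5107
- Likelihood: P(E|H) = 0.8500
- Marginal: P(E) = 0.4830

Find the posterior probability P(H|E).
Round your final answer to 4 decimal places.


Using Bayes' theorem:

P(H|E) = P(E|H) × P(H) / P(E)
       = 0.8500 × 0.5107 / 0.4830
       = 0.43409500 / 0.4830
       = 0.8987

The evidence strengthens our belief in H.
Prior: 0.5107 → Posterior: 0.8987


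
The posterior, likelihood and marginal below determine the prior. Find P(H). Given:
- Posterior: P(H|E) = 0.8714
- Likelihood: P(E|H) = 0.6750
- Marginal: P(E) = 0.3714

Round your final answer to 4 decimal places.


From Bayes' theorem: P(H|E) = P(E|H) × P(H) / P(E)

Rearranging for P(H):
P(H) = P(H|E) × P(E) / P(E|H)
     = 0.8714 × 0.3714 / 0.6750
     = 0.32363796 / 0.6750
     = 0.4795


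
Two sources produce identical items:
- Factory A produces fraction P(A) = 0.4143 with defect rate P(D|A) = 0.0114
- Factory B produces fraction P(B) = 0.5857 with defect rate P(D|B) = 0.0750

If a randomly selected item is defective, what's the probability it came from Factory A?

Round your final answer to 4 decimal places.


Let A = from Factory A, D = defective

Given:
- P(A) = 0.4143, P(B) = 0.5857
- P(D|A) = 0.0114, P(D|B) = 0.0750

Step 1: Find P(D)
P(D) = P(D|A)P(A) + P(D|B)P(B)
     = 0.0114 × 0.4143 + 0.0750 × 0.5857
     = 0.00472302 + 0.04392750
     = 0.04865052

Step 2: Apply Bayes' theorem
P(A|D) = P(D|A)P(A) / P(D)
       = 0.00472302 / 0.04865052
       = 0.0971


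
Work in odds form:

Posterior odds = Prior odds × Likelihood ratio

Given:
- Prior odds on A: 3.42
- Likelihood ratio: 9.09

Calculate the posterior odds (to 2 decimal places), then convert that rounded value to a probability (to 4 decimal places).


Step 1: Calculate posterior odds
Posterior odds = Prior odds × LR
               = 3.42 × 9.09
               = 31.09

Step 2: Convert to probability
P(A|E) = Posterior odds / (1 + Posterior odds)
       = 31.09 / (1 + 31.09)
       = 31.09 / 32.09
       = 0.9688

The evidence increased P(A) from 0.7738 to 0.9688.


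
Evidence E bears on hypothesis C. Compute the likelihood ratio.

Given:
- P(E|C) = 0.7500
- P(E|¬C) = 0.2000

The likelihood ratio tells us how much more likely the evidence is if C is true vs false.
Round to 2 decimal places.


Likelihood Ratio (LR) = P(E|C) / P(E|¬C)

LR = 0.7500 / 0.2000
   = 3.75

The evidence is 3.75 times more likely if C is true than if C is false.
Since LR > 1, the evidence supports C over ¬C.


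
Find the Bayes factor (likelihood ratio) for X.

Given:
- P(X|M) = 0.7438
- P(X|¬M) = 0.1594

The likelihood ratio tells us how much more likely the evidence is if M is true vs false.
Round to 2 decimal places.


Likelihood Ratio (LR) = P(X|M) / P(X|¬M)

LR = 0.7438 / 0.1594
   = 4.67

The evidence is 4.67 times more likely if M is true than if M is false.
LR > 1, so observing X raises the odds in favor of M.


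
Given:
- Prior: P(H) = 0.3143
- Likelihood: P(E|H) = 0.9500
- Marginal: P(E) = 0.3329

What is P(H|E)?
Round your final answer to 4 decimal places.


Using Bayes' theorem:

P(H|E) = P(E|H) × P(H) / P(E)
       = 0.9500 × 0.3143 / 0.3329
       = 0.29858500 / 0.3329
       = 0.8969

The evidence strengthens our belief in H.
Prior: 0.3143 → Posterior: 0.8969


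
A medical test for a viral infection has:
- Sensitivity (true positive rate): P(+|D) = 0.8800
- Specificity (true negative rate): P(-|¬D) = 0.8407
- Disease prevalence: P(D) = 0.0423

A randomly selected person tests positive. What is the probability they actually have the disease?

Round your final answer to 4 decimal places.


Let D = has disease, + = positive test

Given:
- P(D) = 0.0423 (prevalence)
- P(+|D) = 0.8800 (sensitivity)
- P(-|¬D) = 0.8407 (specificity)
- P(+|¬D) = 0.1593 (false positive rate = 1 - specificity)

Step 1: Find P(+)
P(+) = P(+|D)P(D) + P(+|¬D)P(¬D)
     = 0.8800 × 0.0423 + 0.1593 × 0.9577
     = 0.03722400 + 0.15256161
     = 0.18978561

Step 2: Apply Bayes' theorem for P(D|+)
P(D|+) = P(+|D)P(D) / P(+)
       = 0.03722400 / 0.18978561
       = 0.1961


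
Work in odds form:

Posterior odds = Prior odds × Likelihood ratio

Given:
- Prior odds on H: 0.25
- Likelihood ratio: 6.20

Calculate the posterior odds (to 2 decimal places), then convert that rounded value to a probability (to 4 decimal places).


Step 1: Calculate posterior odds
Posterior odds = Prior odds × LR
               = 0.25 × 6.20
               = 1.55

Step 2: Convert to probability
P(H|E) = Posterior odds / (1 + Posterior odds)
       = 1.55 / (1 + 1.55)
       = 1.55 / 2.55
       = 0.6078

The evidence increased P(H) from 0.2000 to 0.6078.


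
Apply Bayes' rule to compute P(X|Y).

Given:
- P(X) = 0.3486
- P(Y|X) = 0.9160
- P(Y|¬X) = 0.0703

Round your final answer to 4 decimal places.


Bayes' theorem: P(X|Y) = P(Y|X) × P(X) / P(Y)

Step 1: Calculate P(Y) using law of total probability
P(Y) = P(Y|X)P(X) + P(Y|¬X)P(¬X)
     = 0.9160 × 0.3486 + 0.0703 × 0.6514
     = 0.31931760 + 0.04579342
     = 0.36511102

Step 2: Apply Bayes' theorem
P(X|Y) = P(Y|X) × P(X) / P(Y)
       = 0.31931760 / 0.36511102
       = 0.8746


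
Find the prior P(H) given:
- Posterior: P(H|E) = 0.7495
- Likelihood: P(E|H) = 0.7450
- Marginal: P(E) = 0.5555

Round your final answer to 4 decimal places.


From Bayes' theorem: P(H|E) = P(E|H) × P(H) / P(E)

Rearranging for P(H):
P(H) = P(H|E) × P(E) / P(E|H)
     = 0.7495 × 0.5555 / 0.7450
     = 0.41634725 / 0.7450
     = 0.5589


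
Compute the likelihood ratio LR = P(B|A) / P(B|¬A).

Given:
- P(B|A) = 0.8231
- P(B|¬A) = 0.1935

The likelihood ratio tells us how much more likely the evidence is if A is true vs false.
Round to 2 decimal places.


Likelihood Ratio (LR) = P(B|A) / P(B|¬A)

LR = 0.8231 / 0.1935
   = 4.25

The evidence is 4.25 times more likely if A is true than if A is false.
Because LR exceeds 1, B is evidence for A.


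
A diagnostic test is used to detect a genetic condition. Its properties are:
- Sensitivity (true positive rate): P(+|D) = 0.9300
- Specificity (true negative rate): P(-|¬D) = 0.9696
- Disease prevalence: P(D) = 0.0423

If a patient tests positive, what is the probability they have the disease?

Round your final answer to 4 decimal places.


Let D = has disease, + = positive test

Given:
- P(D) = 0.0423 (prevalence)
- P(+|D) = 0.9300 (sensitivity)
- P(-|¬D) = 0.9696 (specificity)
- P(+|¬D) = 0.0304 (false positive rate = 1 - specificity)

Step 1: Find P(+)
P(+) = P(+|D)P(D) + P(+|¬D)P(¬D)
     = 0.9300 × 0.0423 + 0.0304 × 0.9577
     = 0.03933900 + 0.02911408
     = 0.06845308

Step 2: Apply Bayes' theorem for P(D|+)
P(D|+) = P(+|D)P(D) / P(+)
       = 0.03933900 / 0.06845308
       = 0.5747


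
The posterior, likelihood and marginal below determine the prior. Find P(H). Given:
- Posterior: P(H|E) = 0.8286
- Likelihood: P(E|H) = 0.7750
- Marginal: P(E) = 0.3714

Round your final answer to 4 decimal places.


From Bayes' theorem: P(H|E) = P(E|H) × P(H) / P(E)

Rearranging for P(H):
P(H) = P(H|E) × P(E) / P(E|H)
     = 0.8286 × 0.3714 / 0.7750
     = 0.30774204 / 0.7750
     = 0.3971


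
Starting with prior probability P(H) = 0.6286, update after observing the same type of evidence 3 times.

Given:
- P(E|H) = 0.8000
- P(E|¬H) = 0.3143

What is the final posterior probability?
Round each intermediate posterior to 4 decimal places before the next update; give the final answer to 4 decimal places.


Sequential Bayesian updating:

Initial prior: P(H) = 0.6286

Update 1:
  P(E) = 0.8000 × 0.6286 + 0.3143 × 0.3714 = 0.50288000 + 0.11673102 = 0.61961102
  P(H|E) = 0.50288000 / 0.61961102 = 0.8116

Update 2:
  P(E) = 0.8000 × 0.8116 + 0.3143 × 0.1884 = 0.64928000 + 0.05921412 = 0.70849412
  P(H|E) = 0.64928000 / 0.70849412 = 0.9164

Update 3:
  P(E) = 0.8000 × 0.9164 + 0.3143 × 0.0836 = 0.73312000 + 0.02627548 = 0.75939548
  P(H|E) = 0.73312000 / 0.75939548 = 0.9654

Final posterior: 0.9654


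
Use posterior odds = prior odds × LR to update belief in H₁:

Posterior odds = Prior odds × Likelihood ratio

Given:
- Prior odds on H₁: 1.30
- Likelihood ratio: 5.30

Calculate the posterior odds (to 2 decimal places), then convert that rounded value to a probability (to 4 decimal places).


Step 1: Calculate posterior odds
Posterior odds = Prior odds × LR
               = 1.30 × 5.30
               = 6.89

Step 2: Convert to probability
P(H₁|E) = Posterior odds / (1 + Posterior odds)
       = 6.89 / (1 + 6.89)
       = 6.89 / 7.89
       = 0.8733

The evidence increased P(H₁) from 0.5652 to 0.8733.


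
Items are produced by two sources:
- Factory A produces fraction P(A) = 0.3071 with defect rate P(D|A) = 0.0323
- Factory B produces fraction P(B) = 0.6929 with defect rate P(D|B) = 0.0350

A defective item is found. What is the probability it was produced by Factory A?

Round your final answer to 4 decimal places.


Let A = from Factory A, D = defective

Given:
- P(A) = 0.3071, P(B) = 0.6929
- P(D|A) = 0.0323, P(D|B) = 0.0350

Step 1: Find P(D)
P(D) = P(D|A)P(A) + P(D|B)P(B)
     = 0.0323 × 0.3071 + 0.0350 × 0.6929
     = 0.00991933 + 0.02425150
     = 0.03417083

Step 2: Apply Bayes' theorem
P(A|D) = P(D|A)P(A) / P(D)
       = 0.00991933 / 0.03417083
       = 0.2903


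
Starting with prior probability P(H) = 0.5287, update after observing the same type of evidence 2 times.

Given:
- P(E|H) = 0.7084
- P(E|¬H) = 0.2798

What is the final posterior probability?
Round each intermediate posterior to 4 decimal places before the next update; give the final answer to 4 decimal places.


Sequential Bayesian updating:

Initial prior: P(H) = 0.5287

Update 1:
  P(E) = 0.7084 × 0.5287 + 0.2798 × 0.4713 = 0.37453108 + 0.13186974 = 0.50640082
  P(H|E) = 0.37453108 / 0.50640082 = 0.7396

Update 2:
  P(E) = 0.7084 × 0.7396 + 0.2798 × 0.2604 = 0.52393264 + 0.07285992 = 0.59679256
  P(H|E) = 0.52393264 / 0.59679256 = 0.8779

Final posterior: 0.8779


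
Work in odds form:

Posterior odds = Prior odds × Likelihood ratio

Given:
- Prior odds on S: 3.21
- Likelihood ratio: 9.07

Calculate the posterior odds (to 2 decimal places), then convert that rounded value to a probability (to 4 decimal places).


Step 1: Calculate posterior odds
Posterior odds = Prior odds × LR
               = 3.21 × 9.07
               = 29.11

Step 2: Convert to probability
P(S|E) = Posterior odds / (1 + Posterior odds)
       = 29.11 / (1 + 29.11)
       = 29.11 / 30.11
       = 0.9668

The evidence increased P(S) from 0.7625 to 0.9668.


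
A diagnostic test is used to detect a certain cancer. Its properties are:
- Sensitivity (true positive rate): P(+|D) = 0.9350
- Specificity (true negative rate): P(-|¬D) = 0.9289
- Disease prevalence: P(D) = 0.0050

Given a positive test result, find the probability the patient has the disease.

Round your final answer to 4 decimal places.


Let D = has disease, + = positive test

Given:
- P(D) = 0.0050 (prevalence)
- P(+|D) = 0.9350 (sensitivity)
- P(-|¬D) = 0.9289 (specificity)
- P(+|¬D) = 0.0711 (false positive rate = 1 - specificity)

Step 1: Find P(+)
P(+) = P(+|D)P(D) + P(+|¬D)P(¬D)
     = 0.9350 × 0.0050 + 0.0711 × 0.9950
     = 0.00467500 + 0.07074450
     = 0.07541950

Step 2: Apply Bayes' theorem for P(D|+)
P(D|+) = P(+|D)P(D) / P(+)
       = 0.00467500 / 0.07541950
       = 0.0620


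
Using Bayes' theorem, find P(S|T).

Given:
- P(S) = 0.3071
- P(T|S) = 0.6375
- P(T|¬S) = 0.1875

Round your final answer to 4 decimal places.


Bayes' theorem: P(S|T) = P(T|S) × P(S) / P(T)

Step 1: Calculate P(T) using law of total probability
P(T) = P(T|S)P(S) + P(T|¬S)P(¬S)
     = 0.6375 × 0.3071 + 0.1875 × 0.6929
     = 0.19577625 + 0.12991875
     = 0.32569500

Step 2: Apply Bayes' theorem
P(S|T) = P(T|S) × P(S) / P(T)
       = 0.19577625 / 0.32569500
       = 0.6011


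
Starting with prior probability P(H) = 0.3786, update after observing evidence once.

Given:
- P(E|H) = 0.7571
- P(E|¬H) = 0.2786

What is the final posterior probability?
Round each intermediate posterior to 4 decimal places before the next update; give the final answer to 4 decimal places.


Sequential Bayesian updating:

Initial prior: P(H) = 0.3786

Update 1:
  P(E) = 0.7571 × 0.3786 + 0.2786 × 0.6214 = 0.28663806 + 0.17312204 = 0.45976010
  P(H|E) = 0.28663806 / 0.45976010 = 0.6235

Final posterior: 0.6235


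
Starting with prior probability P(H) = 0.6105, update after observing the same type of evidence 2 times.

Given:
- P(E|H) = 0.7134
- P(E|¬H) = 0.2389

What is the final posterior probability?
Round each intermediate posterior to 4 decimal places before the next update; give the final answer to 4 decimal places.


Sequential Bayesian updating:

Initial prior: P(H) = 0.6105

Update 1:
  P(E) = 0.7134 × 0.6105 + 0.2389 × 0.3895 = 0.43553070 + 0.09305155 = 0.52858225
  P(H|E) = 0.43553070 / 0.52858225 = 0.8240

Update 2:
  P(E) = 0.7134 × 0.8240 + 0.2389 × 0.1760 = 0.58784160 + 0.04204640 = 0.62988800
  P(H|E) = 0.58784160 / 0.62988800 = 0.9332

Final posterior: 0.9332


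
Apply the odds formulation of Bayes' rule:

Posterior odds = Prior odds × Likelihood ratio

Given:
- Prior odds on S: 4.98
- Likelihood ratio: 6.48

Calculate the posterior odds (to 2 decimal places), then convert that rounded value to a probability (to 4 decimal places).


Step 1: Calculate posterior odds
Posterior odds = Prior odds × LR
               = 4.98 × 6.48
               = 32.27

Step 2: Convert to probability
P(S|E) = Posterior odds / (1 + Posterior odds)
       = 32.27 / (1 + 32.27)
       = 32.27 / 33.27
       = 0.9699

The evidence increased P(S) from 0.8328 to 0.9699.


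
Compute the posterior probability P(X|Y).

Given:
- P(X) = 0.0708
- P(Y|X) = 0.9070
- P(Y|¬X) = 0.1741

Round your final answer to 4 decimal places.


Bayes' theorem: P(X|Y) = P(Y|X) × P(X) / P(Y)

Step 1: Calculate P(Y) using law of total probability
P(Y) = P(Y|X)P(X) + P(Y|¬X)P(¬X)
     = 0.9070 × 0.0708 + 0.1741 × 0.9292
     = 0.06421560 + 0.16177372
     = 0.22598932

Step 2: Apply Bayes' theorem
P(X|Y) = P(Y|X) × P(X) / P(Y)
       = 0.06421560 / 0.22598932
       = 0.2842


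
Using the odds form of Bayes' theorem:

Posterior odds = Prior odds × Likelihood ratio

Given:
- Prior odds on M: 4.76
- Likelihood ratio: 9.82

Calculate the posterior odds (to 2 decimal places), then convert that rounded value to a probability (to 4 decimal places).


Step 1: Calculate posterior odds
Posterior odds = Prior odds × LR
               = 4.76 × 9.82
               = 46.74

Step 2: Convert to probability
P(M|E) = Posterior odds / (1 + Posterior odds)
       = 46.74 / (1 + 46.74)
       = 46.74 / 47.74
       = 0.9791

The evidence increased P(M) from 0.8264 to 0.9791.


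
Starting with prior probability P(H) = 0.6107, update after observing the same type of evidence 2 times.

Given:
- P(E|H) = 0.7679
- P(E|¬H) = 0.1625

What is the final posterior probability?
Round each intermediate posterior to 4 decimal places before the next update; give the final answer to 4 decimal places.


Sequential Bayesian updating:

Initial prior: P(H) = 0.6107

Update 1:
  P(E) = 0.7679 × 0.6107 + 0.1625 × 0.3893 = 0.46895653 + 0.06326125 = 0.53221778
  P(H|E) = 0.46895653 / 0.53221778 = 0.8811

Update 2:
  P(E) = 0.7679 × 0.8811 + 0.1625 × 0.1189 = 0.67659669 + 0.01932125 = 0.69591794
  P(H|E) = 0.67659669 / 0.69591794 = 0.9722

Final posterior: 0.9722


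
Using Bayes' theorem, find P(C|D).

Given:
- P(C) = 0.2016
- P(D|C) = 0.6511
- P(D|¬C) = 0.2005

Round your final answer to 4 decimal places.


Bayes' theorem: P(C|D) = P(D|C) × P(C) / P(D)

Step 1: Calculate P(D) using law of total probability
P(D) = P(D|C)P(C) + P(D|¬C)P(¬C)
     = 0.6511 × 0.2016 + 0.2005 × 0.7984
     = 0.13126176 + 0.16007920
     = 0.29134096

Step 2: Apply Bayes' theorem
P(C|D) = P(D|C) × P(C) / P(D)
       = 0.13126176 / 0.29134096
       = 0.4505


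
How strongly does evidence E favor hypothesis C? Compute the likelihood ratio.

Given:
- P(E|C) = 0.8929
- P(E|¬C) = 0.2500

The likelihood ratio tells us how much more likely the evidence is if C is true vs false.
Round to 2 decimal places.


Likelihood Ratio (LR) = P(E|C) / P(E|¬C)

LR = 0.8929 / 0.2500
   = 3.57

The evidence is 3.57 times more likely if C is true than if C is false.
LR > 1, so observing E raises the odds in favor of C.


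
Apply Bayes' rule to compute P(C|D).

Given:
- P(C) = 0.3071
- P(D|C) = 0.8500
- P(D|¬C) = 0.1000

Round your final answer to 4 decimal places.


Bayes' theorem: P(C|D) = P(D|C) × P(C) / P(D)

Step 1: Calculate P(D) using law of total probability
P(D) = P(D|C)P(C) + P(D|¬C)P(¬C)
     = 0.8500 × 0.3071 + 0.1000 × 0.6929
     = 0.26103500 + 0.06929000
     = 0.33032500

Step 2: Apply Bayes' theorem
P(C|D) = P(D|C) × P(C) / P(D)
       = 0.26103500 / 0.33032500
       = 0.7902


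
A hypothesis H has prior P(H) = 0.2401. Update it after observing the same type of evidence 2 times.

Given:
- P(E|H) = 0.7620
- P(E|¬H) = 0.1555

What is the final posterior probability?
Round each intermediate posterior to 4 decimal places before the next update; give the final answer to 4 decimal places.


Sequential Bayesian updating:

Initial prior: P(H) = 0.2401

Update 1:
  P(E) = 0.7620 × 0.2401 + 0.1555 × 0.7599 = 0.18295620 + 0.11816445 = 0.30112065
  P(H|E) = 0.18295620 / 0.30112065 = 0.6076

Update 2:
  P(E) = 0.7620 × 0.6076 + 0.1555 × 0.3924 = 0.46299120 + 0.06101820 = 0.52400940
  P(H|E) = 0.46299120 / 0.52400940 = 0.8836

Final posterior: 0.8836


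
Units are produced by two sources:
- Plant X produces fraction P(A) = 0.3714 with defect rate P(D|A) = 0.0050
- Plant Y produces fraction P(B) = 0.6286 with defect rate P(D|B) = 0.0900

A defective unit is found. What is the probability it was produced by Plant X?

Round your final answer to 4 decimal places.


Let A = from Plant X, D = defective

Given:
- P(A) = 0.3714, P(B) = 0.6286
- P(D|A) = 0.0050, P(D|B) = 0.0900

Step 1: Find P(D)
P(D) = P(D|A)P(A) + P(D|B)P(B)
     = 0.0050 × 0.3714 + 0.0900 × 0.6286
     = 0.00185700 + 0.05657400
     = 0.05843100

Step 2: Apply Bayes' theorem
P(A|D) = P(D|A)P(A) / P(D)
       = 0.00185700 / 0.05843100
       = 0.0318


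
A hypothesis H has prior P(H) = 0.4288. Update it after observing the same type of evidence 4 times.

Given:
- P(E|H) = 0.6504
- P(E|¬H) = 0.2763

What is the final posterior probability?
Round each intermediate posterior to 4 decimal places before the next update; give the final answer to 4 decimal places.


Sequential Bayesian updating:

Initial prior: P(H) = 0.4288

Update 1:
  P(E) = 0.6504 × 0.4288 + 0.2763 × 0.5712 = 0.27889152 + 0.15782256 = 0.43671408
  P(H|E) = 0.27889152 / 0.43671408 = 0.6386

Update 2:
  P(E) = 0.6504 × 0.6386 + 0.2763 × 0.3614 = 0.41534544 + 0.09985482 = 0.51520026
  P(H|E) = 0.41534544 / 0.51520026 = 0.8062

Update 3:
  P(E) = 0.6504 × 0.8062 + 0.2763 × 0.1938 = 0.52435248 + 0.05354694 = 0.57789942
  P(H|E) = 0.52435248 / 0.57789942 = 0.9073

Update 4:
  P(E) = 0.6504 × 0.9073 + 0.2763 × 0.0927 = 0.59010792 + 0.02561301 = 0.61572093
  P(H|E) = 0.59010792 / 0.61572093 = 0.9584

Final posterior: 0.9584


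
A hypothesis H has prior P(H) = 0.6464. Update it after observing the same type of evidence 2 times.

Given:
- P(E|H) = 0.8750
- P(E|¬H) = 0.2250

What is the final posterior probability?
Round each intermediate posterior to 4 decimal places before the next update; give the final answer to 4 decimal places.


Sequential Bayesian updating:

Initial prior: P(H) = 0.6464

Update 1:
  P(E) = 0.8750 × 0.6464 + 0.2250 × 0.3536 = 0.56560000 + 0.07956000 = 0.64516000
  P(H|E) = 0.56560000 / 0.64516000 = 0.8767

Update 2:
  P(E) = 0.8750 × 0.8767 + 0.2250 × 0.1233 = 0.76711250 + 0.02774250 = 0.79485500
  P(H|E) = 0.76711250 / 0.79485500 = 0.9651

Final posterior: 0.9651
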